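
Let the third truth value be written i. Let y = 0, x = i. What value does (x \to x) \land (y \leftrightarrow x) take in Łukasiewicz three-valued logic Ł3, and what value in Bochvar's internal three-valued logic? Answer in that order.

In Łukasiewicz three-valued logic Ł3: x \to x = i \to i = 1  [min(1, 1−½+½)]
y \leftrightarrow x = 0 \leftrightarrow i = i
(x \to x) \land (y \leftrightarrow x) = 1 \land i = i
In Bochvar's internal three-valued logic: x \to x = i \to i = i  [any arg is the third value ⇒ result is the third value]
y \leftrightarrow x = 0 \leftrightarrow i = i
(x \to x) \land (y \leftrightarrow x) = i \land i = i

i; i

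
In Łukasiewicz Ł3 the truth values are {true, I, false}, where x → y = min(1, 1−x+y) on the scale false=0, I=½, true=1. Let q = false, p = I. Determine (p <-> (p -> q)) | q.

true

p -> q = I -> false = I  [min(1, 1−½+0)]
p <-> (p -> q) = I <-> I = true
(p <-> (p -> q)) | q = true | false = true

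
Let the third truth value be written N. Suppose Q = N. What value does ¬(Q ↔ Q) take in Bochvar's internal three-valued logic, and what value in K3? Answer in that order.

In Bochvar's internal three-valued logic: Q ↔ Q = N ↔ N = N
¬(Q ↔ Q) = ¬N = N
In K3: Q ↔ Q = N ↔ N = N
¬(Q ↔ Q) = ¬N = N

N; N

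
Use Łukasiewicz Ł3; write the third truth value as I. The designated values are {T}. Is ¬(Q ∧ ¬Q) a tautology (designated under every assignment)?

Countermodel: Q=I gives I, which is not designated.

No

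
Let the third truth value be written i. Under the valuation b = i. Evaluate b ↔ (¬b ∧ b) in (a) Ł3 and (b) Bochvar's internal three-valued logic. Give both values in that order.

In Ł3: ¬b = ¬i = i
¬b ∧ b = i ∧ i = i
b ↔ (¬b ∧ b) = i ↔ i = True  [1 − |½−½|]
In Bochvar's internal three-valued logic: ¬b = ¬i = i
¬b ∧ b = i ∧ i = i
b ↔ (¬b ∧ b) = i ↔ i = i
They differ because Ł3 and Bochvar's internal three-valued logic treat i differently under the binary connectives.

True; i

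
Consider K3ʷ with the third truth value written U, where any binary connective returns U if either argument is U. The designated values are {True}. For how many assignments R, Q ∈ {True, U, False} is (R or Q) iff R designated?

Designated under: (R=True, Q=True); (R=True, Q=False); (R=False, Q=False).

3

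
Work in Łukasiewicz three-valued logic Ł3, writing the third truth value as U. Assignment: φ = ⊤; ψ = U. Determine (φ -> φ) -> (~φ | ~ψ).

φ -> φ = ⊤ -> ⊤ = ⊤
~φ = ~⊤ = ⊥
~ψ = ~U = U
~φ | ~ψ = ⊥ | U = U
(φ -> φ) -> (~φ | ~ψ) = ⊤ -> U = U

U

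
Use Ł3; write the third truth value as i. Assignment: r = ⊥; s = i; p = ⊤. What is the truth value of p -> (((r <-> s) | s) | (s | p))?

r <-> s = ⊥ <-> i = i
(r <-> s) | s = i | i = i
s | p = i | ⊤ = ⊤
((r <-> s) | s) | (s | p) = i | ⊤ = ⊤
p -> (((r <-> s) | s) | (s | p)) = ⊤ -> ⊤ = ⊤

⊤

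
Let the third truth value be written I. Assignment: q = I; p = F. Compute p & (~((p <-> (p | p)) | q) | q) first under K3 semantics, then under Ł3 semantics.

F; F

In K3: p | p = F | F = F
p <-> (p | p) = F <-> F = T
(p <-> (p | p)) | q = T | I = T
~((p <-> (p | p)) | q) = ~T = F
~((p <-> (p | p)) | q) | q = F | I = I
p & (~((p <-> (p | p)) | q) | q) = F & I = F
In Ł3: p | p = F | F = F
p <-> (p | p) = F <-> F = T
(p <-> (p | p)) | q = T | I = T
~((p <-> (p | p)) | q) = ~T = F
~((p <-> (p | p)) | q) | q = F | I = I
p & (~((p <-> (p | p)) | q) | q) = F & I = F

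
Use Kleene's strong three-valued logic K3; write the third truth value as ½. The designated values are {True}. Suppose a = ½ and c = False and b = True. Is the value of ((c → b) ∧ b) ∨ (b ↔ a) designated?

Yes

c → b = False → True = True
(c → b) ∧ b = True ∧ True = True
b ↔ a = True ↔ ½ = ½
((c → b) ∧ b) ∨ (b ↔ a) = True ∨ ½ = True
True ∈ {True}.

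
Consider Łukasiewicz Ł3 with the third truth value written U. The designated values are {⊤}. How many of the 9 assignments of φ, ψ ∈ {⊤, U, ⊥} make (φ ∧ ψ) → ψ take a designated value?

Of the 9 assignments, 9 give a value in {⊤}.

9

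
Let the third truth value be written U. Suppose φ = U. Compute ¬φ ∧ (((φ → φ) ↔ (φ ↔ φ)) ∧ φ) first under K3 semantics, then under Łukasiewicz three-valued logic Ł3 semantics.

U; U

In K3: ¬φ = ¬U = U
φ → φ = U → U = U  [¬U ∨ U]
φ ↔ φ = U ↔ U = U
(φ → φ) ↔ (φ ↔ φ) = U ↔ U = U
((φ → φ) ↔ (φ ↔ φ)) ∧ φ = U ∧ U = U
¬φ ∧ (((φ → φ) ↔ (φ ↔ φ)) ∧ φ) = U ∧ U = U
In Łukasiewicz three-valued logic Ł3: ¬φ = ¬U = U
φ → φ = U → U = true  [min(1, 1−½+½)]
φ ↔ φ = U ↔ U = true
(φ → φ) ↔ (φ ↔ φ) = true ↔ true = true
((φ → φ) ↔ (φ ↔ φ)) ∧ φ = true ∧ U = U
¬φ ∧ (((φ → φ) ↔ (φ ↔ φ)) ∧ φ) = U ∧ U = U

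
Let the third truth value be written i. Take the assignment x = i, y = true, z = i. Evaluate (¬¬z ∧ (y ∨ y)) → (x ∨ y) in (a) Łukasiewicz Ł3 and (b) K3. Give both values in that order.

In Łukasiewicz Ł3: ¬z = ¬i = i
¬¬z = ¬i = i
y ∨ y = true ∨ true = true
¬¬z ∧ (y ∨ y) = i ∧ true = i
x ∨ y = i ∨ true = true
(¬¬z ∧ (y ∨ y)) → (x ∨ y) = i → true = true
In K3: ¬z = ¬i = i
¬¬z = ¬i = i
y ∨ y = true ∨ true = true
¬¬z ∧ (y ∨ y) = i ∧ true = i
x ∨ y = i ∨ true = true
(¬¬z ∧ (y ∨ y)) → (x ∨ y) = i → true = true

true; true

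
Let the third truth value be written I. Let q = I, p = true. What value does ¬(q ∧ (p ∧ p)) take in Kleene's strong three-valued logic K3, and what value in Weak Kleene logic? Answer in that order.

I; I

In Kleene's strong three-valued logic K3: p ∧ p = true ∧ true = true
q ∧ (p ∧ p) = I ∧ true = I
¬(q ∧ (p ∧ p)) = ¬I = I
In Weak Kleene logic: p ∧ p = true ∧ true = true
q ∧ (p ∧ p) = I ∧ true = I
¬(q ∧ (p ∧ p)) = ¬I = I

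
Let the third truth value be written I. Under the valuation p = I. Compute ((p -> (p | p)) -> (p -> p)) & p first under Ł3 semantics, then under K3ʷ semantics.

I; I

In Ł3: p | p = I | I = I
p -> (p | p) = I -> I = 1  [min(1, 1−½+½)]
p -> p = I -> I = 1
(p -> (p | p)) -> (p -> p) = 1 -> 1 = 1
((p -> (p | p)) -> (p -> p)) & p = 1 & I = I
In K3ʷ: p | p = I | I = I
p -> (p | p) = I -> I = I  [any arg is the third value ⇒ result is the third value]
p -> p = I -> I = I
(p -> (p | p)) -> (p -> p) = I -> I = I
((p -> (p | p)) -> (p -> p)) & p = I & I = I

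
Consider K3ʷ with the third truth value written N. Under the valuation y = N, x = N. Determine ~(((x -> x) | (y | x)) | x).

N

x -> x = N -> N = N  [any arg is the third value ⇒ result is the third value]
y | x = N | N = N
(x -> x) | (y | x) = N | N = N
((x -> x) | (y | x)) | x = N | N = N
~(((x -> x) | (y | x)) | x) = ~N = N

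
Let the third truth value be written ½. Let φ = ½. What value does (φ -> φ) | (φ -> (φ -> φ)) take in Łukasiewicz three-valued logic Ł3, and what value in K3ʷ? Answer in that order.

T; ½

In Łukasiewicz three-valued logic Ł3: φ -> φ = ½ -> ½ = T  [min(1, 1−½+½)]
φ -> φ = ½ -> ½ = T
φ -> (φ -> φ) = ½ -> T = T
(φ -> φ) | (φ -> (φ -> φ)) = T | T = T
In K3ʷ: φ -> φ = ½ -> ½ = ½
φ -> φ = ½ -> ½ = ½
φ -> (φ -> φ) = ½ -> ½ = ½
(φ -> φ) | (φ -> (φ -> φ)) = ½ | ½ = ½
They differ because Łukasiewicz three-valued logic Ł3 and K3ʷ treat ½ differently under the binary connectives.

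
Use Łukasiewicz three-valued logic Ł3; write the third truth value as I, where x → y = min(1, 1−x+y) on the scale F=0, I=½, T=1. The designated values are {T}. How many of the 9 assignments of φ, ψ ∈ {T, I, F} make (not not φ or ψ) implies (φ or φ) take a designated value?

Of the 9 assignments, 6 give a value in {T}.

6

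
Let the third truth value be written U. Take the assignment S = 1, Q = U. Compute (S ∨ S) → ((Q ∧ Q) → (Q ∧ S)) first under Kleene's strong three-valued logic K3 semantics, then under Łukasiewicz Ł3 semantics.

U; 1

In Kleene's strong three-valued logic K3: S ∨ S = 1 ∨ 1 = 1
Q ∧ Q = U ∧ U = U
Q ∧ S = U ∧ 1 = U
(Q ∧ Q) → (Q ∧ S) = U → U = U  [¬U ∨ U]
(S ∨ S) → ((Q ∧ Q) → (Q ∧ S)) = 1 → U = U
In Łukasiewicz Ł3: S ∨ S = 1 ∨ 1 = 1
Q ∧ Q = U ∧ U = U
Q ∧ S = U ∧ 1 = U
(Q ∧ Q) → (Q ∧ S) = U → U = 1
(S ∨ S) → ((Q ∧ Q) → (Q ∧ S)) = 1 → 1 = 1
They differ because Kleene's strong three-valued logic K3 and Łukasiewicz Ł3 treat U differently under implication.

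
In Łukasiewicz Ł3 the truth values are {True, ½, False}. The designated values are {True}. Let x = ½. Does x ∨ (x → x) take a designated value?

x → x = ½ → ½ = True  [min(1, 1−½+½)]
x ∨ (x → x) = ½ ∨ True = True
True ∈ {True}.

Yes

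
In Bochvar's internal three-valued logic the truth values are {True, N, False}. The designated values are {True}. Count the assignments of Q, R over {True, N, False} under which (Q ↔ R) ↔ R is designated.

Designated under: (Q=True, R=True); (Q=True, R=False).

2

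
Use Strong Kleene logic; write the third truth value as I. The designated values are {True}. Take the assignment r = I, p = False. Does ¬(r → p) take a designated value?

r → p = I → False = I  [¬I ∨ False]
¬(r → p) = ¬I = I
I ∉ {True}.

No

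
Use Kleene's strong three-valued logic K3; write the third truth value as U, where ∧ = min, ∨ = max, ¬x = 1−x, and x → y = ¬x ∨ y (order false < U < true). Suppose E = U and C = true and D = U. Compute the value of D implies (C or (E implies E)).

true

E implies E = U implies U = U
C or (E implies E) = true or U = true
D implies (C or (E implies E)) = U implies true = true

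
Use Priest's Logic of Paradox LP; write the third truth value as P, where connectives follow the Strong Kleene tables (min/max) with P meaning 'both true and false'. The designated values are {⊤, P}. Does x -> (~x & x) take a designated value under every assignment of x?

No

Countermodel: x=⊤ gives ⊥, which is not designated.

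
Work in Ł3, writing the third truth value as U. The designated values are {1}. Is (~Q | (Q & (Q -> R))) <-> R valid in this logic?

Countermodel: Q=U, R=1 gives U, which is not designated.

No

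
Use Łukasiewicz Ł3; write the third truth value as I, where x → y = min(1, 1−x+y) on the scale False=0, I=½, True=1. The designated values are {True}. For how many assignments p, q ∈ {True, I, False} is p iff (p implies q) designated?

2

Designated under: (p=True, q=True); (p=I, q=False).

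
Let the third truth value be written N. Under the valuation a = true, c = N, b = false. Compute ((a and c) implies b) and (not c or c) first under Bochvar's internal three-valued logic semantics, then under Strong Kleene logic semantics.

In Bochvar's internal three-valued logic: a and c = true and N = N
(a and c) implies b = N implies false = N  [any arg is the third value ⇒ result is the third value]
not c = not N = N
not c or c = N or N = N
((a and c) implies b) and (not c or c) = N and N = N
In Strong Kleene logic: a and c = true and N = N
(a and c) implies b = N implies false = N  [not N or false]
not c = not N = N
not c or c = N or N = N
((a and c) implies b) and (not c or c) = N and N = N

N; N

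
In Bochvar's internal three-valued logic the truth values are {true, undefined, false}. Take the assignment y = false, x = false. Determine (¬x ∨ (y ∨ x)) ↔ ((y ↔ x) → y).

¬x = ¬false = true
y ∨ x = false ∨ false = false
¬x ∨ (y ∨ x) = true ∨ false = true
y ↔ x = false ↔ false = true
(y ↔ x) → y = true → false = false
(¬x ∨ (y ∨ x)) ↔ ((y ↔ x) → y) = true ↔ false = false

false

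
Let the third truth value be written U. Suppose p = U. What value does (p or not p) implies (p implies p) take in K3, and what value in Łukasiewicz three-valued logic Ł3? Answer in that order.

U; true

In K3: not p = not U = U
p or not p = U or U = U
p implies p = U implies U = U  [not U or U]
(p or not p) implies (p implies p) = U implies U = U
In Łukasiewicz three-valued logic Ł3: not p = not U = U
p or not p = U or U = U
p implies p = U implies U = true  [min(1, 1−½+½)]
(p or not p) implies (p implies p) = U implies true = true
They differ because K3 and Łukasiewicz three-valued logic Ł3 treat U differently under implication.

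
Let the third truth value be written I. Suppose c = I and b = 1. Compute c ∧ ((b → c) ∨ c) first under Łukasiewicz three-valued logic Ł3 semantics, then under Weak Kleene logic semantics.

In Łukasiewicz three-valued logic Ł3: b → c = 1 → I = I  [min(1, 1−1+½)]
(b → c) ∨ c = I ∨ I = I
c ∧ ((b → c) ∨ c) = I ∧ I = I
In Weak Kleene logic: b → c = 1 → I = I  [any arg is the third value ⇒ result is the third value]
(b → c) ∨ c = I ∨ I = I
c ∧ ((b → c) ∨ c) = I ∧ I = I

I; I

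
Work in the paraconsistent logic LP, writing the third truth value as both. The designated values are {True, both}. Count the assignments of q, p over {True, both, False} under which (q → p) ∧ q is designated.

Of the 9 assignments, 5 give a value in {True, both}.

5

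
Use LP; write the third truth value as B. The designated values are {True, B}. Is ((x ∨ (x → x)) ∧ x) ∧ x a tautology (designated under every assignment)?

No

Countermodel: x=False gives False, which is not designated.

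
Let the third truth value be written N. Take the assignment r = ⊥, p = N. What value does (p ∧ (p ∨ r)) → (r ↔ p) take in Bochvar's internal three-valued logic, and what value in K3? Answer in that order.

In Bochvar's internal three-valued logic: p ∨ r = N ∨ ⊥ = N
p ∧ (p ∨ r) = N ∧ N = N
r ↔ p = ⊥ ↔ N = N
(p ∧ (p ∨ r)) → (r ↔ p) = N → N = N  [any arg is the third value ⇒ result is the third value]
In K3: p ∨ r = N ∨ ⊥ = N
p ∧ (p ∨ r) = N ∧ N = N
r ↔ p = ⊥ ↔ N = N
(p ∧ (p ∨ r)) → (r ↔ p) = N → N = N  [¬N ∨ N]

N; N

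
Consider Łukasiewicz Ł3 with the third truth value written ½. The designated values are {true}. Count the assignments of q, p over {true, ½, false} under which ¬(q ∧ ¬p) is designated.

5

Of the 9 assignments, 5 give a value in {true}.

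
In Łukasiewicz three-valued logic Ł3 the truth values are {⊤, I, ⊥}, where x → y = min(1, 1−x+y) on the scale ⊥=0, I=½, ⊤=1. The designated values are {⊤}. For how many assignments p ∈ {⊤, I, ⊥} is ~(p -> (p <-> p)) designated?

0

p=⊤: ⊥ ·
p=I: ⊥ ·
p=⊥: ⊥ ·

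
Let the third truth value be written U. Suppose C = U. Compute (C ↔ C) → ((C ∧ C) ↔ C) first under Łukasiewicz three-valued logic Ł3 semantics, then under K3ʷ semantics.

⊤; U

In Łukasiewicz three-valued logic Ł3: C ↔ C = U ↔ U = ⊤  [1 − |½−½|]
C ∧ C = U ∧ U = U
(C ∧ C) ↔ C = U ↔ U = ⊤
(C ↔ C) → ((C ∧ C) ↔ C) = ⊤ → ⊤ = ⊤
In K3ʷ: C ↔ C = U ↔ U = U
C ∧ C = U ∧ U = U
(C ∧ C) ↔ C = U ↔ U = U
(C ↔ C) → ((C ∧ C) ↔ C) = U → U = U  [any arg is the third value ⇒ result is the third value]
They differ because Łukasiewicz three-valued logic Ł3 and K3ʷ treat U differently under the binary connectives.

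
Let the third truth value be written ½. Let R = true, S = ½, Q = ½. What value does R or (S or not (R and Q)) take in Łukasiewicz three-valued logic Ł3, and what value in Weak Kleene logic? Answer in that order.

true; ½

In Łukasiewicz three-valued logic Ł3: R and Q = true and ½ = ½
not (R and Q) = not ½ = ½
S or not (R and Q) = ½ or ½ = ½
R or (S or not (R and Q)) = true or ½ = true
In Weak Kleene logic: R and Q = true and ½ = ½
not (R and Q) = not ½ = ½
S or not (R and Q) = ½ or ½ = ½
R or (S or not (R and Q)) = true or ½ = ½
They differ because Łukasiewicz three-valued logic Ł3 and Weak Kleene logic treat ½ differently under the binary connectives.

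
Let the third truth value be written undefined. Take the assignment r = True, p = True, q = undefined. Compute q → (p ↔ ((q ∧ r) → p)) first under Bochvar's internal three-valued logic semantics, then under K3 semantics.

In Bochvar's internal three-valued logic: q ∧ r = undefined ∧ True = undefined
(q ∧ r) → p = undefined → True = undefined
p ↔ ((q ∧ r) → p) = True ↔ undefined = undefined
q → (p ↔ ((q ∧ r) → p)) = undefined → undefined = undefined
In K3: q ∧ r = undefined ∧ True = undefined
(q ∧ r) → p = undefined → True = True
p ↔ ((q ∧ r) → p) = True ↔ True = True
q → (p ↔ ((q ∧ r) → p)) = undefined → True = True
They differ because Bochvar's internal three-valued logic and K3 treat undefined differently under the binary connectives.

undefined; True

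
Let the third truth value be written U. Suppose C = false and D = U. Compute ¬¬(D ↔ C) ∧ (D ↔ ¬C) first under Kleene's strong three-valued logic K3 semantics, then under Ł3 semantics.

In Kleene's strong three-valued logic K3: D ↔ C = U ↔ false = U
¬(D ↔ C) = ¬U = U
¬¬(D ↔ C) = ¬U = U
¬C = ¬false = true
D ↔ ¬C = U ↔ true = U
¬¬(D ↔ C) ∧ (D ↔ ¬C) = U ∧ U = U
In Ł3: D ↔ C = U ↔ false = U  [1 − |½−0|]
¬(D ↔ C) = ¬U = U
¬¬(D ↔ C) = ¬U = U
¬C = ¬false = true
D ↔ ¬C = U ↔ true = U
¬¬(D ↔ C) ∧ (D ↔ ¬C) = U ∧ U = U

U; U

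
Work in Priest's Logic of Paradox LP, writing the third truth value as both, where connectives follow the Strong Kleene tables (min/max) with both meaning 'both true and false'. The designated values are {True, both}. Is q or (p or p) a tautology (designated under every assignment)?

No

Countermodel: q=False, p=False gives False, which is not designated.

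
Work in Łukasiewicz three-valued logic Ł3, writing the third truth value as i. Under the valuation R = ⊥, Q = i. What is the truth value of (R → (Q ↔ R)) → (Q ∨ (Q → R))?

i

Q ↔ R = i ↔ ⊥ = i  [1 − |½−0|]
R → (Q ↔ R) = ⊥ → i = ⊤
Q → R = i → ⊥ = i
Q ∨ (Q → R) = i ∨ i = i
(R → (Q ↔ R)) → (Q ∨ (Q → R)) = ⊤ → i = i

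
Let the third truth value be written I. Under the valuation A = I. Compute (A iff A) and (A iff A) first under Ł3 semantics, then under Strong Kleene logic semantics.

In Ł3: A iff A = I iff I = T  [1 − |½−½|]
A iff A = I iff I = T
(A iff A) and (A iff A) = T and T = T
In Strong Kleene logic: A iff A = I iff I = I
A iff A = I iff I = I
(A iff A) and (A iff A) = I and I = I
They differ because Ł3 and Strong Kleene logic treat I differently under implication.

T; I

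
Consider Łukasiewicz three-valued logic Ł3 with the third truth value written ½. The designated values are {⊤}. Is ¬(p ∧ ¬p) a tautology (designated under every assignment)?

No

Countermodel: p=½ gives ½, which is not designated.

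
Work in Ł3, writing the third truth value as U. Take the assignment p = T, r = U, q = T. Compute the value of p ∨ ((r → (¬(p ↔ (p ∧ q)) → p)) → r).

p ∧ q = T ∧ T = T
p ↔ (p ∧ q) = T ↔ T = T
¬(p ↔ (p ∧ q)) = ¬T = F
¬(p ↔ (p ∧ q)) → p = F → T = T
r → (¬(p ↔ (p ∧ q)) → p) = U → T = T
(r → (¬(p ↔ (p ∧ q)) → p)) → r = T → U = U
p ∨ ((r → (¬(p ↔ (p ∧ q)) → p)) → r) = T ∨ U = T

T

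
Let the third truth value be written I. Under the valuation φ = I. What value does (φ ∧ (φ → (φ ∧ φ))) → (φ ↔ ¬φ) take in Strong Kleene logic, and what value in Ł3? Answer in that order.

In Strong Kleene logic: φ ∧ φ = I ∧ I = I
φ → (φ ∧ φ) = I → I = I  [¬I ∨ I]
φ ∧ (φ → (φ ∧ φ)) = I ∧ I = I
¬φ = ¬I = I
φ ↔ ¬φ = I ↔ I = I
(φ ∧ (φ → (φ ∧ φ))) → (φ ↔ ¬φ) = I → I = I
In Ł3: φ ∧ φ = I ∧ I = I
φ → (φ ∧ φ) = I → I = 1  [min(1, 1−½+½)]
φ ∧ (φ → (φ ∧ φ)) = I ∧ 1 = I
¬φ = ¬I = I
φ ↔ ¬φ = I ↔ I = 1
(φ ∧ (φ → (φ ∧ φ))) → (φ ↔ ¬φ) = I → 1 = 1
They differ because Strong Kleene logic and Ł3 treat I differently under implication.

I; 1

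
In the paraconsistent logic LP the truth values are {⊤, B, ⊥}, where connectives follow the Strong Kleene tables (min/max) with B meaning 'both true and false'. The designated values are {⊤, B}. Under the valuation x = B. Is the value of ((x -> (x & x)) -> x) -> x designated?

x & x = B & B = B
x -> (x & x) = B -> B = B  [~B | B]
(x -> (x & x)) -> x = B -> B = B
((x -> (x & x)) -> x) -> x = B -> B = B
B ∈ {⊤, B}.

Yes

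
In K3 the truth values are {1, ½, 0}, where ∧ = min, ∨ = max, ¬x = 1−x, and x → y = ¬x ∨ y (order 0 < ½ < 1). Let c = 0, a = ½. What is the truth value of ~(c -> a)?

c -> a = 0 -> ½ = 1  [~0 | ½]
~(c -> a) = ~1 = 0

0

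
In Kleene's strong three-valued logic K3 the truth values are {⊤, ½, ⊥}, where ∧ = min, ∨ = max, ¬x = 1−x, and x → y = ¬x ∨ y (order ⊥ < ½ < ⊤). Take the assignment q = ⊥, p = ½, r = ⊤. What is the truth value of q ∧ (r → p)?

⊥

r → p = ⊤ → ½ = ½  [¬⊤ ∨ ½]
q ∧ (r → p) = ⊥ ∧ ½ = ⊥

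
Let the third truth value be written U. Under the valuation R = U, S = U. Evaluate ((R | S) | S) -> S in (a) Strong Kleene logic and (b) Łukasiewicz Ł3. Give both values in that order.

U; T

In Strong Kleene logic: R | S = U | U = U
(R | S) | S = U | U = U
((R | S) | S) -> S = U -> U = U  [~U | U]
In Łukasiewicz Ł3: R | S = U | U = U
(R | S) | S = U | U = U
((R | S) | S) -> S = U -> U = T  [min(1, 1−½+½)]
They differ because Strong Kleene logic and Łukasiewicz Ł3 treat U differently under implication.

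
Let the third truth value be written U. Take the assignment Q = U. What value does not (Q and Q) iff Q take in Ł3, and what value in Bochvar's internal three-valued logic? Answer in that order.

In Ł3: Q and Q = U and U = U
not (Q and Q) = not U = U
not (Q and Q) iff Q = U iff U = 1  [1 − |½−½|]
In Bochvar's internal three-valued logic: Q and Q = U and U = U
not (Q and Q) = not U = U
not (Q and Q) iff Q = U iff U = U
They differ because Ł3 and Bochvar's internal three-valued logic treat U differently under the binary connectives.

1; U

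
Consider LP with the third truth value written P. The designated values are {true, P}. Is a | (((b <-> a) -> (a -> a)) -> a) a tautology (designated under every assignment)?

No

Countermodel: a=false, b=true gives false, which is not designated.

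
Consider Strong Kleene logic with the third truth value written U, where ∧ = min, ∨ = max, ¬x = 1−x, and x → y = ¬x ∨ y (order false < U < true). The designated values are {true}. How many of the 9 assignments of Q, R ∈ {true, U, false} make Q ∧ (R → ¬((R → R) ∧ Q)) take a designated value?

1

Designated under: (Q=true, R=false).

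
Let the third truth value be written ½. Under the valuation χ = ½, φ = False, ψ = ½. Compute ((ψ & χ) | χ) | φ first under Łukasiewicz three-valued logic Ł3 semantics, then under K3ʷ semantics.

½; ½

In Łukasiewicz three-valued logic Ł3: ψ & χ = ½ & ½ = ½
(ψ & χ) | χ = ½ | ½ = ½
((ψ & χ) | χ) | φ = ½ | False = ½
In K3ʷ: ψ & χ = ½ & ½ = ½
(ψ & χ) | χ = ½ | ½ = ½
((ψ & χ) | χ) | φ = ½ | False = ½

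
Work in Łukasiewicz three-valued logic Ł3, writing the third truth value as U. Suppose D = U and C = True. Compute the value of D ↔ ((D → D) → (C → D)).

True

D → D = U → U = True
C → D = True → U = U
(D → D) → (C → D) = True → U = U
D ↔ ((D → D) → (C → D)) = U ↔ U = True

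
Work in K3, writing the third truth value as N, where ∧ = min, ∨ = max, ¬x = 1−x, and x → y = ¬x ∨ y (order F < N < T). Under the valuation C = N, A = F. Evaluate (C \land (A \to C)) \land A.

F

A \to C = F \to N = T  [\lnot F \lor N]
C \land (A \to C) = N \land T = N
(C \land (A \to C)) \land A = N \land F = F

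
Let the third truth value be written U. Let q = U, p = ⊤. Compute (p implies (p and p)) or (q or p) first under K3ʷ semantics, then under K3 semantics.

In K3ʷ: p and p = ⊤ and ⊤ = ⊤
p implies (p and p) = ⊤ implies ⊤ = ⊤
q or p = U or ⊤ = U
(p implies (p and p)) or (q or p) = ⊤ or U = U
In K3: p and p = ⊤ and ⊤ = ⊤
p implies (p and p) = ⊤ implies ⊤ = ⊤
q or p = U or ⊤ = ⊤
(p implies (p and p)) or (q or p) = ⊤ or ⊤ = ⊤
They differ because K3ʷ and K3 treat U differently under the binary connectives.

U; ⊤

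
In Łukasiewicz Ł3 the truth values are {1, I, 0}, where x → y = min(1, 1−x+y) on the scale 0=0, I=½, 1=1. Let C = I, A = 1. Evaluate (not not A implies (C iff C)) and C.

not A = not 1 = 0
not not A = not 0 = 1
C iff C = I iff I = 1  [1 − |½−½|]
not not A implies (C iff C) = 1 implies 1 = 1
(not not A implies (C iff C)) and C = 1 and I = I

I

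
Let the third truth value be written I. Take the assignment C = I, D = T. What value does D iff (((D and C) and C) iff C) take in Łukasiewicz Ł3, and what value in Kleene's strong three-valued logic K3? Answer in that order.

T; I

In Łukasiewicz Ł3: D and C = T and I = I
(D and C) and C = I and I = I
((D and C) and C) iff C = I iff I = T  [1 − |½−½|]
D iff (((D and C) and C) iff C) = T iff T = T
In Kleene's strong three-valued logic K3: D and C = T and I = I
(D and C) and C = I and I = I
((D and C) and C) iff C = I iff I = I
D iff (((D and C) and C) iff C) = T iff I = I
They differ because Łukasiewicz Ł3 and Kleene's strong three-valued logic K3 treat I differently under implication.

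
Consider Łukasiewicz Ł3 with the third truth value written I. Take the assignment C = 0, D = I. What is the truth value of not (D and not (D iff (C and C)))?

C and C = 0 and 0 = 0
D iff (C and C) = I iff 0 = I
not (D iff (C and C)) = not I = I
D and not (D iff (C and C)) = I and I = I
not (D and not (D iff (C and C))) = not I = I

I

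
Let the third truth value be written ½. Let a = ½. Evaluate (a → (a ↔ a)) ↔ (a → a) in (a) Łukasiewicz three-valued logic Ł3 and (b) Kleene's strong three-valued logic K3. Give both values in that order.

In Łukasiewicz three-valued logic Ł3: a ↔ a = ½ ↔ ½ = ⊤
a → (a ↔ a) = ½ → ⊤ = ⊤
a → a = ½ → ½ = ⊤
(a → (a ↔ a)) ↔ (a → a) = ⊤ ↔ ⊤ = ⊤
In Kleene's strong three-valued logic K3: a ↔ a = ½ ↔ ½ = ½
a → (a ↔ a) = ½ → ½ = ½  [¬½ ∨ ½]
a → a = ½ → ½ = ½
(a → (a ↔ a)) ↔ (a → a) = ½ ↔ ½ = ½
They differ because Łukasiewicz three-valued logic Ł3 and Kleene's strong three-valued logic K3 treat ½ differently under implication.

⊤; ½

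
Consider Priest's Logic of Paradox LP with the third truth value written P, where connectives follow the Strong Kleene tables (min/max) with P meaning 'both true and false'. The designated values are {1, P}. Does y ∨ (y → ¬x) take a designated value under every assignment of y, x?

Every assignment of y, x over {1, P, 0} gives a value in {1, P}.
In particular, with y=P, x=P: y ∨ (y → ¬x) = P.

Yes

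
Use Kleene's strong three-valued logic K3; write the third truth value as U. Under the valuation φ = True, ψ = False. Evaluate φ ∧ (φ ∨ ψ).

φ ∨ ψ = True ∨ False = True
φ ∧ (φ ∨ ψ) = True ∧ True = True

True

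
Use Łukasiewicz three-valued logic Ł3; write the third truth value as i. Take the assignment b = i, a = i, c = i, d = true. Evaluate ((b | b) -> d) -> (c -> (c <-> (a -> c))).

true

b | b = i | i = i
(b | b) -> d = i -> true = true  [min(1, 1−½+1)]
a -> c = i -> i = true
c <-> (a -> c) = i <-> true = i
c -> (c <-> (a -> c)) = i -> i = true
((b | b) -> d) -> (c -> (c <-> (a -> c))) = true -> true = true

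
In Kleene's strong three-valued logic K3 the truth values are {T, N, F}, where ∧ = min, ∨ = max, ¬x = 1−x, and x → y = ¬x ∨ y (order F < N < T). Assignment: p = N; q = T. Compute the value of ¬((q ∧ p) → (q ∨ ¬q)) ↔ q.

q ∧ p = T ∧ N = N
¬q = ¬T = F
q ∨ ¬q = T ∨ F = T
(q ∧ p) → (q ∨ ¬q) = N → T = T  [¬N ∨ T]
¬((q ∧ p) → (q ∨ ¬q)) = ¬T = F
¬((q ∧ p) → (q ∨ ¬q)) ↔ q = F ↔ T = F

F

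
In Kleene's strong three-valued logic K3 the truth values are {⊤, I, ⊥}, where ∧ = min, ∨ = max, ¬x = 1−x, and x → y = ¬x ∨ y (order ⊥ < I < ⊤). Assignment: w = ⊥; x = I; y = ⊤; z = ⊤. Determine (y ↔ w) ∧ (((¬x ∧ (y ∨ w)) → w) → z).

⊥

y ↔ w = ⊤ ↔ ⊥ = ⊥
¬x = ¬I = I
y ∨ w = ⊤ ∨ ⊥ = ⊤
¬x ∧ (y ∨ w) = I ∧ ⊤ = I
(¬x ∧ (y ∨ w)) → w = I → ⊥ = I
((¬x ∧ (y ∨ w)) → w) → z = I → ⊤ = ⊤
(y ↔ w) ∧ (((¬x ∧ (y ∨ w)) → w) → z) = ⊥ ∧ ⊤ = ⊥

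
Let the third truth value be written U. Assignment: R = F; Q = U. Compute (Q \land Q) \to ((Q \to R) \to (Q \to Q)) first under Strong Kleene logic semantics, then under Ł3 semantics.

U; T

In Strong Kleene logic: Q \land Q = U \land U = U
Q \to R = U \to F = U  [\lnot U \lor F]
Q \to Q = U \to U = U
(Q \to R) \to (Q \to Q) = U \to U = U
(Q \land Q) \to ((Q \to R) \to (Q \to Q)) = U \to U = U
In Ł3: Q \land Q = U \land U = U
Q \to R = U \to F = U  [min(1, 1−½+0)]
Q \to Q = U \to U = T
(Q \to R) \to (Q \to Q) = U \to T = T
(Q \land Q) \to ((Q \to R) \to (Q \to Q)) = U \to T = T
They differ because Strong Kleene logic and Ł3 treat U differently under implication.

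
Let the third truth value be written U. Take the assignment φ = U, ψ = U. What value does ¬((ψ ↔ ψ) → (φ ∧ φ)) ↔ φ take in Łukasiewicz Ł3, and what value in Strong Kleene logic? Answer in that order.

In Łukasiewicz Ł3: ψ ↔ ψ = U ↔ U = ⊤  [1 − |½−½|]
φ ∧ φ = U ∧ U = U
(ψ ↔ ψ) → (φ ∧ φ) = ⊤ → U = U
¬((ψ ↔ ψ) → (φ ∧ φ)) = ¬U = U
¬((ψ ↔ ψ) → (φ ∧ φ)) ↔ φ = U ↔ U = ⊤
In Strong Kleene logic: ψ ↔ ψ = U ↔ U = U
φ ∧ φ = U ∧ U = U
(ψ ↔ ψ) → (φ ∧ φ) = U → U = U  [¬U ∨ U]
¬((ψ ↔ ψ) → (φ ∧ φ)) = ¬U = U
¬((ψ ↔ ψ) → (φ ∧ φ)) ↔ φ = U ↔ U = U
They differ because Łukasiewicz Ł3 and Strong Kleene logic treat U differently under implication.

⊤; U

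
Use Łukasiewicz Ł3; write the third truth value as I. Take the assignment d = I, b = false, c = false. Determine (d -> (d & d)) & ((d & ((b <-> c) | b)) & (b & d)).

d & d = I & I = I
d -> (d & d) = I -> I = true  [min(1, 1−½+½)]
b <-> c = false <-> false = true
(b <-> c) | b = true | false = true
d & ((b <-> c) | b) = I & true = I
b & d = false & I = false
(d & ((b <-> c) | b)) & (b & d) = I & false = false
(d -> (d & d)) & ((d & ((b <-> c) | b)) & (b & d)) = true & false = false

false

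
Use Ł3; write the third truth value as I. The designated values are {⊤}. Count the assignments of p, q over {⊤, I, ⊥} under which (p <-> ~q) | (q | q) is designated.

Of the 9 assignments, 5 give a value in {⊤}.

5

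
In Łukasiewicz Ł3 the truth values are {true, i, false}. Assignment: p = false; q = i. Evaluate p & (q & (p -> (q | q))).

q | q = i | i = i
p -> (q | q) = false -> i = true  [min(1, 1−0+½)]
q & (p -> (q | q)) = i & true = i
p & (q & (p -> (q | q))) = false & i = false

false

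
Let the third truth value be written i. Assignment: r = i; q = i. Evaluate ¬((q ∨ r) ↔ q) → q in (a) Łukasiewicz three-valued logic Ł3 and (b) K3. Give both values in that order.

In Łukasiewicz three-valued logic Ł3: q ∨ r = i ∨ i = i
(q ∨ r) ↔ q = i ↔ i = True  [1 − |½−½|]
¬((q ∨ r) ↔ q) = ¬True = False
¬((q ∨ r) ↔ q) → q = False → i = True
In K3: q ∨ r = i ∨ i = i
(q ∨ r) ↔ q = i ↔ i = i
¬((q ∨ r) ↔ q) = ¬i = i
¬((q ∨ r) ↔ q) → q = i → i = i  [¬i ∨ i]
They differ because Łukasiewicz three-valued logic Ł3 and K3 treat i differently under implication.

True; i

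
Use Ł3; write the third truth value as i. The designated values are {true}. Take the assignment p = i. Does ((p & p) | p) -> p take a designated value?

p & p = i & i = i
(p & p) | p = i | i = i
((p & p) | p) -> p = i -> i = true  [min(1, 1−½+½)]
true ∈ {true}.

Yes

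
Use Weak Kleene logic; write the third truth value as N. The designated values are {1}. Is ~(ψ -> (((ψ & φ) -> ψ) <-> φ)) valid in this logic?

Countermodel: ψ=1, φ=1 gives 0, which is not designated.

No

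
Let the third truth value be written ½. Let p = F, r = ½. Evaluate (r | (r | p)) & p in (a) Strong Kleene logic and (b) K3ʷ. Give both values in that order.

F; ½

In Strong Kleene logic: r | p = ½ | F = ½
r | (r | p) = ½ | ½ = ½
(r | (r | p)) & p = ½ & F = F
In K3ʷ: r | p = ½ | F = ½
r | (r | p) = ½ | ½ = ½
(r | (r | p)) & p = ½ & F = ½
They differ because Strong Kleene logic and K3ʷ treat ½ differently under the binary connectives.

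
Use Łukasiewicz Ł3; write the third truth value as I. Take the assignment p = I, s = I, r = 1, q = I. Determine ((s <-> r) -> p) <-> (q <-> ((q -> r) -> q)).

s <-> r = I <-> 1 = I
(s <-> r) -> p = I -> I = 1
q -> r = I -> 1 = 1
(q -> r) -> q = 1 -> I = I
q <-> ((q -> r) -> q) = I <-> I = 1
((s <-> r) -> p) <-> (q <-> ((q -> r) -> q)) = 1 <-> 1 = 1

1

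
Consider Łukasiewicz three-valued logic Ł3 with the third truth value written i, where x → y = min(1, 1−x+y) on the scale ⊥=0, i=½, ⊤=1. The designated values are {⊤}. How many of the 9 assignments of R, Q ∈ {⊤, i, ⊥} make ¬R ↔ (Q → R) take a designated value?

2

Designated under: (R=i, Q=⊤); (R=⊥, Q=⊥).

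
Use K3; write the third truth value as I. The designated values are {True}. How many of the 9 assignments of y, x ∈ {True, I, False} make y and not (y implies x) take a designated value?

Designated under: (y=True, x=False).

1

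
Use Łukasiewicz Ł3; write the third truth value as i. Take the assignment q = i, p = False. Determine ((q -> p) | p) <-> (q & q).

True

q -> p = i -> False = i
(q -> p) | p = i | False = i
q & q = i & i = i
((q -> p) | p) <-> (q & q) = i <-> i = True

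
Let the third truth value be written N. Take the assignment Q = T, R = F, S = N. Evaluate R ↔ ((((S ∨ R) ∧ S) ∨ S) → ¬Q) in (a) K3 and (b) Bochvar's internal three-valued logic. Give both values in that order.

In K3: S ∨ R = N ∨ F = N
(S ∨ R) ∧ S = N ∧ N = N
((S ∨ R) ∧ S) ∨ S = N ∨ N = N
¬Q = ¬T = F
(((S ∨ R) ∧ S) ∨ S) → ¬Q = N → F = N
R ↔ ((((S ∨ R) ∧ S) ∨ S) → ¬Q) = F ↔ N = N
In Bochvar's internal three-valued logic: S ∨ R = N ∨ F = N
(S ∨ R) ∧ S = N ∧ N = N
((S ∨ R) ∧ S) ∨ S = N ∨ N = N
¬Q = ¬T = F
(((S ∨ R) ∧ S) ∨ S) → ¬Q = N → F = N  [any arg is the third value ⇒ result is the third value]
R ↔ ((((S ∨ R) ∧ S) ∨ S) → ¬Q) = F ↔ N = N

N; N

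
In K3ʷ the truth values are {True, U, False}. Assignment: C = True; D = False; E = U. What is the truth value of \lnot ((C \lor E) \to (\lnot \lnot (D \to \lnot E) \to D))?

C \lor E = True \lor U = U
\lnot E = \lnot U = U
D \to \lnot E = False \to U = U
\lnot (D \to \lnot E) = \lnot U = U
\lnot \lnot (D \to \lnot E) = \lnot U = U
\lnot \lnot (D \to \lnot E) \to D = U \to False = U
(C \lor E) \to (\lnot \lnot (D \to \lnot E) \to D) = U \to U = U
\lnot ((C \lor E) \to (\lnot \lnot (D \to \lnot E) \to D)) = \lnot U = U

U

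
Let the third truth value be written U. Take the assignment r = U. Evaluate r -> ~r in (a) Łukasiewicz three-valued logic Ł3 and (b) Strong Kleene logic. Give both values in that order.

In Łukasiewicz three-valued logic Ł3: ~r = ~U = U
r -> ~r = U -> U = true
In Strong Kleene logic: ~r = ~U = U
r -> ~r = U -> U = U  [~U | U]
They differ because Łukasiewicz three-valued logic Ł3 and Strong Kleene logic treat U differently under implication.

true; U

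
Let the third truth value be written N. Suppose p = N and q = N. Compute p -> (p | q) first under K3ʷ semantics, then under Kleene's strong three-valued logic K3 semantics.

In K3ʷ: p | q = N | N = N
p -> (p | q) = N -> N = N  [any arg is the third value ⇒ result is the third value]
In Kleene's strong three-valued logic K3: p | q = N | N = N
p -> (p | q) = N -> N = N  [~N | N]

N; N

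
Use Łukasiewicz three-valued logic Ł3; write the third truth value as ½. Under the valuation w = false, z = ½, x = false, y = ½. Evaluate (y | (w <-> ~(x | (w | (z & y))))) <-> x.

½

z & y = ½ & ½ = ½
w | (z & y) = false | ½ = ½
x | (w | (z & y)) = false | ½ = ½
~(x | (w | (z & y))) = ~½ = ½
w <-> ~(x | (w | (z & y))) = false <-> ½ = ½  [1 − |0−½|]
y | (w <-> ~(x | (w | (z & y)))) = ½ | ½ = ½
(y | (w <-> ~(x | (w | (z & y))))) <-> x = ½ <-> false = ½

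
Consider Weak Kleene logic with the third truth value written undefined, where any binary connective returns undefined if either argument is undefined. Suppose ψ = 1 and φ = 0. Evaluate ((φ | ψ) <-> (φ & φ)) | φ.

φ | ψ = 0 | 1 = 1
φ & φ = 0 & 0 = 0
(φ | ψ) <-> (φ & φ) = 1 <-> 0 = 0
((φ | ψ) <-> (φ & φ)) | φ = 0 | 0 = 0

0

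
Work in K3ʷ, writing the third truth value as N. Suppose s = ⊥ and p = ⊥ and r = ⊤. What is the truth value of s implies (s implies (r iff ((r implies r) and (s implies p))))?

⊤

r implies r = ⊤ implies ⊤ = ⊤
s implies p = ⊥ implies ⊥ = ⊤
(r implies r) and (s implies p) = ⊤ and ⊤ = ⊤
r iff ((r implies r) and (s implies p)) = ⊤ iff ⊤ = ⊤
s implies (r iff ((r implies r) and (s implies p))) = ⊥ implies ⊤ = ⊤
s implies (s implies (r iff ((r implies r) and (s implies p)))) = ⊥ implies ⊤ = ⊤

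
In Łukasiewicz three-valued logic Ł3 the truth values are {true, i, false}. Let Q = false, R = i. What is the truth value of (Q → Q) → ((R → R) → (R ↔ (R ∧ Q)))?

Q → Q = false → false = true
R → R = i → i = true  [min(1, 1−½+½)]
R ∧ Q = i ∧ false = false
R ↔ (R ∧ Q) = i ↔ false = i
(R → R) → (R ↔ (R ∧ Q)) = true → i = i
(Q → Q) → ((R → R) → (R ↔ (R ∧ Q))) = true → i = i

i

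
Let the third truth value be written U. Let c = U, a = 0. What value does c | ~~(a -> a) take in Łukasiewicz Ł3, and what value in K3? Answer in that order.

1; 1

In Łukasiewicz Ł3: a -> a = 0 -> 0 = 1
~(a -> a) = ~1 = 0
~~(a -> a) = ~0 = 1
c | ~~(a -> a) = U | 1 = 1
In K3: a -> a = 0 -> 0 = 1
~(a -> a) = ~1 = 0
~~(a -> a) = ~0 = 1
c | ~~(a -> a) = U | 1 = 1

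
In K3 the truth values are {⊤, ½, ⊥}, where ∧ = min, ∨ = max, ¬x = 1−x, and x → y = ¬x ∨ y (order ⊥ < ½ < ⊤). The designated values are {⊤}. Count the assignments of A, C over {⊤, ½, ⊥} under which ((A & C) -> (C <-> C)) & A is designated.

2

Designated under: (A=⊤, C=⊤); (A=⊤, C=⊥).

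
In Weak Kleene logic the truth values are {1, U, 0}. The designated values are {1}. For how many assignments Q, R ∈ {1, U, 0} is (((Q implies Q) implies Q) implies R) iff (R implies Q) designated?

2

Designated under: (Q=1, R=1); (Q=0, R=0).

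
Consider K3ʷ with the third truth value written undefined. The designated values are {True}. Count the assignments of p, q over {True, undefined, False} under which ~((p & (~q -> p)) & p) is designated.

Designated under: (p=False, q=True); (p=False, q=False).

2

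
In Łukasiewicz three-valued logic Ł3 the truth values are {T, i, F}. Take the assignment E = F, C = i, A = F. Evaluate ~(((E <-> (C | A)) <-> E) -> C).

F

C | A = i | F = i
E <-> (C | A) = F <-> i = i
(E <-> (C | A)) <-> E = i <-> F = i
((E <-> (C | A)) <-> E) -> C = i -> i = T
~(((E <-> (C | A)) <-> E) -> C) = ~T = F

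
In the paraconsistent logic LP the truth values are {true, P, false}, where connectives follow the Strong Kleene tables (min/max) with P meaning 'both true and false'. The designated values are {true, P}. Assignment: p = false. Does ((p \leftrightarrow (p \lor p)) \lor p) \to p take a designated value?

p \lor p = false \lor false = false
p \leftrightarrow (p \lor p) = false \leftrightarrow false = true
(p \leftrightarrow (p \lor p)) \lor p = true \lor false = true
((p \leftrightarrow (p \lor p)) \lor p) \to p = true \to false = false
false ∉ {true, P}.

No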